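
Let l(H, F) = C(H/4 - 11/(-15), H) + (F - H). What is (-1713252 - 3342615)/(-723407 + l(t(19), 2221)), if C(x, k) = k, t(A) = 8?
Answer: 5055867/721186 ≈ 7.0105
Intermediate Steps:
l(H, F) = F (l(H, F) = H + (F - H) = F)
(-1713252 - 3342615)/(-723407 + l(t(19), 2221)) = (-1713252 - 3342615)/(-723407 + 2221) = -5055867/(-721186) = -5055867*(-1/721186) = 5055867/721186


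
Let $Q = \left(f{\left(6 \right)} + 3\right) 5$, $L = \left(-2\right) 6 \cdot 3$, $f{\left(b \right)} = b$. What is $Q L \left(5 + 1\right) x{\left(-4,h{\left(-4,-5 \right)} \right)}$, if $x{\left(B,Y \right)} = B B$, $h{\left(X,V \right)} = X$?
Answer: $-155520$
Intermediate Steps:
$L = -36$ ($L = \left(-12\right) 3 = -36$)
$x{\left(B,Y \right)} = B^{2}$
$Q = 45$ ($Q = \left(6 + 3\right) 5 = 9 \cdot 5 = 45$)
$Q L \left(5 + 1\right) x{\left(-4,h{\left(-4,-5 \right)} \right)} = 45 \left(- 36 \left(5 + 1\right)\right) \left(-4\right)^{2} = 45 \left(\left(-36\right) 6\right) 16 = 45 \left(-216\right) 16 = \left(-9720\right) 16 = -155520$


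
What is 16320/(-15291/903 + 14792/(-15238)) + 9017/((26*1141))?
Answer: -1109938135554217/1218093050174 ≈ -911.21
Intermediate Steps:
16320/(-15291/903 + 14792/(-15238)) + 9017/((26*1141)) = 16320/(-15291*1/903 + 14792*(-1/15238)) + 9017/29666 = 16320/(-5097/301 - 7396/7619) + 9017*(1/29666) = 16320/(-41060239/2293319) + 9017/29666 = 16320*(-2293319/41060239) + 9017/29666 = -37426966080/41060239 + 9017/29666 = -1109938135554217/1218093050174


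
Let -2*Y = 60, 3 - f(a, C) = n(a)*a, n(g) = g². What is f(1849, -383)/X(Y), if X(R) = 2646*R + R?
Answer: 3160681523/39705 ≈ 79604.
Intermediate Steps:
f(a, C) = 3 - a³ (f(a, C) = 3 - a²*a = 3 - a³)
Y = -30 (Y = -½*60 = -30)
X(R) = 2647*R
f(1849, -383)/X(Y) = (3 - 1*1849³)/((2647*(-30))) = (3 - 1*6321363049)/(-79410) = (3 - 6321363049)*(-1/79410) = -6321363046*(-1/79410) = 3160681523/39705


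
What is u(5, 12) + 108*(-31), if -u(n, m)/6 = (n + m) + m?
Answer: -3522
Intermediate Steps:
u(n, m) = -12*m - 6*n (u(n, m) = -6*((n + m) + m) = -6*((m + n) + m) = -6*(n + 2*m) = -12*m - 6*n)
u(5, 12) + 108*(-31) = (-12*12 - 6*5) + 108*(-31) = (-144 - 30) - 3348 = -174 - 3348 = -3522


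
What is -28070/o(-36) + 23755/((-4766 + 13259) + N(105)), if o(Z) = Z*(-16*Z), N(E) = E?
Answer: 61160795/14857344 ≈ 4.1165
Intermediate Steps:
o(Z) = -16*Z²
-28070/o(-36) + 23755/((-4766 + 13259) + N(105)) = -28070/((-16*(-36)²)) + 23755/((-4766 + 13259) + 105) = -28070/((-16*1296)) + 23755/(8493 + 105) = -28070/(-20736) + 23755/8598 = -28070*(-1/20736) + 23755*(1/8598) = 14035/10368 + 23755/8598 = 61160795/14857344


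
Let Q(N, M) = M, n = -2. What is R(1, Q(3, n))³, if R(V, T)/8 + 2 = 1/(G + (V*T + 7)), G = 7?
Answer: -97336/27 ≈ -3605.0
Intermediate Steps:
R(V, T) = -16 + 8/(14 + T*V) (R(V, T) = -16 + 8/(7 + (V*T + 7)) = -16 + 8/(7 + (T*V + 7)) = -16 + 8/(7 + (7 + T*V)) = -16 + 8/(14 + T*V))
R(1, Q(3, n))³ = (8*(-27 - 2*(-2)*1)/(14 - 2*1))³ = (8*(-27 + 4)/(14 - 2))³ = (8*(-23)/12)³ = (8*(1/12)*(-23))³ = (-46/3)³ = -97336/27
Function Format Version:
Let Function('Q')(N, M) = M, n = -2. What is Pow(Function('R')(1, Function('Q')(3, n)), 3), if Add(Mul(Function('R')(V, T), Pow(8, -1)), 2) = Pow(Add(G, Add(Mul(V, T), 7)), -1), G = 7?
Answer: Rational(-97336, 27) ≈ -3605.0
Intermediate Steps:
Function('R')(V, T) = Add(-16, Mul(8, Pow(Add(14, Mul(T, V)), -1))) (Function('R')(V, T) = Add(-16, Mul(8, Pow(Add(7, Add(Mul(V, T), 7)), -1))) = Add(-16, Mul(8, Pow(Add(7, Add(Mul(T, V), 7)), -1))) = Add(-16, Mul(8, Pow(Add(7, Add(7, Mul(T, V))), -1))) = Add(-16, Mul(8, Pow(Add(14, Mul(T, V)), -1))))
Pow(Function('R')(1, Function('Q')(3, n)), 3) = Pow(Mul(8, Pow(Add(14, Mul(-2, 1)), -1), Add(-27, Mul(-2, -2, 1))), 3) = Pow(Mul(8, Pow(Add(14, -2), -1), Add(-27, 4)), 3) = Pow(Mul(8, Pow(12, -1), -23), 3) = Pow(Mul(8, Rational(1, 12), -23), 3) = Pow(Rational(-46, 3), 3) = Rational(-97336, 27)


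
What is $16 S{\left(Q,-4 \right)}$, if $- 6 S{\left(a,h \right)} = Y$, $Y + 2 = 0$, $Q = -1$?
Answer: $\frac{16}{3} \approx 5.3333$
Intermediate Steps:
$Y = -2$ ($Y = -2 + 0 = -2$)
$S{\left(a,h \right)} = \frac{1}{3}$ ($S{\left(a,h \right)} = \left(- \frac{1}{6}\right) \left(-2\right) = \frac{1}{3}$)
$16 S{\left(Q,-4 \right)} = 16 \cdot \frac{1}{3} = \frac{16}{3}$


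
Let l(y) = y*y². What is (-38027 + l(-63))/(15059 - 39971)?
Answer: 144037/12456 ≈ 11.564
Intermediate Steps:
l(y) = y³
(-38027 + l(-63))/(15059 - 39971) = (-38027 + (-63)³)/(15059 - 39971) = (-38027 - 250047)/(-24912) = -288074*(-1/24912) = 144037/12456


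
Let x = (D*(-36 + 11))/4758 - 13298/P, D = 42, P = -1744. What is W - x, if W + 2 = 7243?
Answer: 45889931/6344 ≈ 7233.6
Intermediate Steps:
W = 7241 (W = -2 + 7243 = 7241)
x = 46973/6344 (x = (42*(-36 + 11))/4758 - 13298/(-1744) = (42*(-25))*(1/4758) - 13298*(-1/1744) = -1050*1/4758 + 61/8 = -175/793 + 61/8 = 46973/6344 ≈ 7.4043)
W - x = 7241 - 1*46973/6344 = 7241 - 46973/6344 = 45889931/6344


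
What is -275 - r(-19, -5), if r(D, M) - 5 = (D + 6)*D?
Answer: -527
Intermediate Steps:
r(D, M) = 5 + D*(6 + D) (r(D, M) = 5 + (D + 6)*D = 5 + (6 + D)*D = 5 + D*(6 + D))
-275 - r(-19, -5) = -275 - (5 + (-19)² + 6*(-19)) = -275 - (5 + 361 - 114) = -275 - 1*252 = -275 - 252 = -527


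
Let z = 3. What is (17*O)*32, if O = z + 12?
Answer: 8160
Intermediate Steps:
O = 15 (O = 3 + 12 = 15)
(17*O)*32 = (17*15)*32 = 255*32 = 8160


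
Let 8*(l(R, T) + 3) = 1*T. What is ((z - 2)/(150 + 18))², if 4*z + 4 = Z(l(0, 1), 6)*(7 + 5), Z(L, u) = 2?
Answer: 1/3136 ≈ 0.00031888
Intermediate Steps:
l(R, T) = -3 + T/8 (l(R, T) = -3 + (1*T)/8 = -3 + T/8)
z = 5 (z = -1 + (2*(7 + 5))/4 = -1 + (2*12)/4 = -1 + (¼)*24 = -1 + 6 = 5)
((z - 2)/(150 + 18))² = ((5 - 2)/(150 + 18))² = (3/168)² = (3*(1/168))² = (1/56)² = 1/3136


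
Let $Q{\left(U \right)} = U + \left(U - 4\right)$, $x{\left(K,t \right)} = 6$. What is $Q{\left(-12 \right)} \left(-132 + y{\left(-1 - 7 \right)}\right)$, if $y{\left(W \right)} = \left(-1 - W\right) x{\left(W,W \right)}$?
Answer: $2520$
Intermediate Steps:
$Q{\left(U \right)} = -4 + 2 U$ ($Q{\left(U \right)} = U + \left(U - 4\right) = U + \left(-4 + U\right) = -4 + 2 U$)
$y{\left(W \right)} = -6 - 6 W$ ($y{\left(W \right)} = \left(-1 - W\right) 6 = -6 - 6 W$)
$Q{\left(-12 \right)} \left(-132 + y{\left(-1 - 7 \right)}\right) = \left(-4 + 2 \left(-12\right)\right) \left(-132 - \left(6 + 6 \left(-1 - 7\right)\right)\right) = \left(-4 - 24\right) \left(-132 - \left(6 + 6 \left(-1 - 7\right)\right)\right) = - 28 \left(-132 - -42\right) = - 28 \left(-132 + \left(-6 + 48\right)\right) = - 28 \left(-132 + 42\right) = \left(-28\right) \left(-90\right) = 2520$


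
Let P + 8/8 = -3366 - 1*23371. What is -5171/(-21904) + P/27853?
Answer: -441641289/610092112 ≈ -0.72389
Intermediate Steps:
P = -26738 (P = -1 + (-3366 - 1*23371) = -1 + (-3366 - 23371) = -1 - 26737 = -26738)
-5171/(-21904) + P/27853 = -5171/(-21904) - 26738/27853 = -5171*(-1/21904) - 26738*1/27853 = 5171/21904 - 26738/27853 = -441641289/610092112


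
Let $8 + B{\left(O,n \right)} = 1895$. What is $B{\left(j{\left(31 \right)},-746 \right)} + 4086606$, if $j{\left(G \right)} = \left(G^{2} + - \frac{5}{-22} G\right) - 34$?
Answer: $4088493$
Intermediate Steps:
$j{\left(G \right)} = -34 + G^{2} + \frac{5 G}{22}$ ($j{\left(G \right)} = \left(G^{2} + \left(-5\right) \left(- \frac{1}{22}\right) G\right) - 34 = \left(G^{2} + \frac{5 G}{22}\right) - 34 = -34 + G^{2} + \frac{5 G}{22}$)
$B{\left(O,n \right)} = 1887$ ($B{\left(O,n \right)} = -8 + 1895 = 1887$)
$B{\left(j{\left(31 \right)},-746 \right)} + 4086606 = 1887 + 4086606 = 4088493$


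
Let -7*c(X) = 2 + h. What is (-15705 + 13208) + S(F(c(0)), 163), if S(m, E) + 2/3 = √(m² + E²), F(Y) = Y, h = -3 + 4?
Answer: -7493/3 + √1301890/7 ≈ -2334.7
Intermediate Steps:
h = 1
c(X) = -3/7 (c(X) = -(2 + 1)/7 = -⅐*3 = -3/7)
S(m, E) = -⅔ + √(E² + m²) (S(m, E) = -⅔ + √(m² + E²) = -⅔ + √(E² + m²))
(-15705 + 13208) + S(F(c(0)), 163) = (-15705 + 13208) + (-⅔ + √(163² + (-3/7)²)) = -2497 + (-⅔ + √(26569 + 9/49)) = -2497 + (-⅔ + √(1301890/49)) = -2497 + (-⅔ + √1301890/7) = -7493/3 + √1301890/7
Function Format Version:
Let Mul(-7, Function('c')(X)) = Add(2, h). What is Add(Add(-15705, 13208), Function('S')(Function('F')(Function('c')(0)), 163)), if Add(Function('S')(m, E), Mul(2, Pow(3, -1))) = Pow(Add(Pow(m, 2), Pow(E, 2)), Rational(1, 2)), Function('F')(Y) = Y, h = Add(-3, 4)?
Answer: Add(Rational(-7493, 3), Mul(Rational(1, 7), Pow(1301890, Rational(1, 2)))) ≈ -2334.7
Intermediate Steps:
h = 1
Function('c')(X) = Rational(-3, 7) (Function('c')(X) = Mul(Rational(-1, 7), Add(2, 1)) = Mul(Rational(-1, 7), 3) = Rational(-3, 7))
Function('S')(m, E) = Add(Rational(-2, 3), Pow(Add(Pow(E, 2), Pow(m, 2)), Rational(1, 2))) (Function('S')(m, E) = Add(Rational(-2, 3), Pow(Add(Pow(m, 2), Pow(E, 2)), Rational(1, 2))) = Add(Rational(-2, 3), Pow(Add(Pow(E, 2), Pow(m, 2)), Rational(1, 2))))
Add(Add(-15705, 13208), Function('S')(Function('F')(Function('c')(0)), 163)) = Add(Add(-15705, 13208), Add(Rational(-2, 3), Pow(Add(Pow(163, 2), Pow(Rational(-3, 7), 2)), Rational(1, 2)))) = Add(-2497, Add(Rational(-2, 3), Pow(Add(26569, Rational(9, 49)), Rational(1, 2)))) = Add(-2497, Add(Rational(-2, 3), Pow(Rational(1301890, 49), Rational(1, 2)))) = Add(-2497, Add(Rational(-2, 3), Mul(Rational(1, 7), Pow(1301890, Rational(1, 2))))) = Add(Rational(-7493, 3), Mul(Rational(1, 7), Pow(1301890, Rational(1, 2))))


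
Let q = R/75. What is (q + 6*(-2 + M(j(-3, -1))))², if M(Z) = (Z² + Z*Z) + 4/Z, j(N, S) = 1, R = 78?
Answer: 391876/625 ≈ 627.00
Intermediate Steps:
M(Z) = 2*Z² + 4/Z (M(Z) = (Z² + Z²) + 4/Z = 2*Z² + 4/Z)
q = 26/25 (q = 78/75 = 78*(1/75) = 26/25 ≈ 1.0400)
(q + 6*(-2 + M(j(-3, -1))))² = (26/25 + 6*(-2 + 2*(2 + 1³)/1))² = (26/25 + 6*(-2 + 2*1*(2 + 1)))² = (26/25 + 6*(-2 + 2*1*3))² = (26/25 + 6*(-2 + 6))² = (26/25 + 6*4)² = (26/25 + 24)² = (626/25)² = 391876/625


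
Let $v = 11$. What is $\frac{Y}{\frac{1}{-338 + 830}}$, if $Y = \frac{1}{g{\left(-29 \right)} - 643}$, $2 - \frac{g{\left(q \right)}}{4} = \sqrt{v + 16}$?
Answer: $- \frac{312420}{402793} + \frac{5904 \sqrt{3}}{402793} \approx -0.75025$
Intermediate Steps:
$g{\left(q \right)} = 8 - 12 \sqrt{3}$ ($g{\left(q \right)} = 8 - 4 \sqrt{11 + 16} = 8 - 4 \sqrt{27} = 8 - 4 \cdot 3 \sqrt{3} = 8 - 12 \sqrt{3}$)
$Y = \frac{1}{-635 - 12 \sqrt{3}}$ ($Y = \frac{1}{\left(8 - 12 \sqrt{3}\right) - 643} = \frac{1}{-635 - 12 \sqrt{3}} \approx -0.0015249$)
$\frac{Y}{\frac{1}{-338 + 830}} = \frac{- \frac{635}{402793} + \frac{12 \sqrt{3}}{402793}}{\frac{1}{-338 + 830}} = \frac{- \frac{635}{402793} + \frac{12 \sqrt{3}}{402793}}{\frac{1}{492}} = \left(- \frac{635}{402793} + \frac{12 \sqrt{3}}{402793}\right) \frac{1}{\frac{1}{492}} = \left(- \frac{635}{402793} + \frac{12 \sqrt{3}}{402793}\right) 492 = - \frac{312420}{402793} + \frac{5904 \sqrt{3}}{402793}$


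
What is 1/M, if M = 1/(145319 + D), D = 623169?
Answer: 768488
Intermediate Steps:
M = 1/768488 (M = 1/(145319 + 623169) = 1/768488 ≈ 1.3013e-6)
1/M = 1/(1/768488) = 768488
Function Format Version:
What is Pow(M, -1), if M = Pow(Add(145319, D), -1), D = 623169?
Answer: 768488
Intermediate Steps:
M = Rational(1, 768488) (M = Pow(Add(145319, 623169), -1) = Pow(768488, -1) = Rational(1, 768488) ≈ 1.3013e-6)
Pow(M, -1) = Pow(Rational(1, 768488), -1) = 768488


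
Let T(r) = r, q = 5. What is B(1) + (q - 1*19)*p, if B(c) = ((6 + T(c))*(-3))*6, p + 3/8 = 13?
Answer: -1211/4 ≈ -302.75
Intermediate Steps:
p = 101/8 (p = -3/8 + 13 = 101/8 ≈ 12.625)
B(c) = -108 - 18*c (B(c) = ((6 + c)*(-3))*6 = (-18 - 3*c)*6 = -108 - 18*c)
B(1) + (q - 1*19)*p = (-108 - 18*1) + (5 - 1*19)*(101/8) = (-108 - 18) + (5 - 19)*(101/8) = -126 - 14*101/8 = -126 - 707/4 = -1211/4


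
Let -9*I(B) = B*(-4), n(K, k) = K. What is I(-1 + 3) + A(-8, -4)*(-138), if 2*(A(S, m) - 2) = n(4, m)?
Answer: -4960/9 ≈ -551.11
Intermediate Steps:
A(S, m) = 4 (A(S, m) = 2 + (½)*4 = 2 + 2 = 4)
I(B) = 4*B/9 (I(B) = -B*(-4)/9 = -(-4)*B/9 = 4*B/9)
I(-1 + 3) + A(-8, -4)*(-138) = 4*(-1 + 3)/9 + 4*(-138) = (4/9)*2 - 552 = 8/9 - 552 = -4960/9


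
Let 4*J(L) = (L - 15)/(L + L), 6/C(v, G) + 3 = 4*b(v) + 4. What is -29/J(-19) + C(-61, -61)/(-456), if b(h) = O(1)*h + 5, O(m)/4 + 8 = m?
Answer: -1147904929/8854076 ≈ -129.65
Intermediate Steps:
O(m) = -32 + 4*m
b(h) = 5 - 28*h (b(h) = (-32 + 4*1)*h + 5 = (-32 + 4)*h + 5 = -28*h + 5 = 5 - 28*h)
C(v, G) = 6/(21 - 112*v) (C(v, G) = 6/(-3 + (4*(5 - 28*v) + 4)) = 6/(-3 + ((20 - 112*v) + 4)) = 6/(-3 + (24 - 112*v)) = 6/(21 - 112*v))
J(L) = (-15 + L)/(8*L) (J(L) = ((L - 15)/(L + L))/4 = ((-15 + L)/((2*L)))/4 = ((-15 + L)*(1/(2*L)))/4 = ((-15 + L)/(2*L))/4 = (-15 + L)/(8*L))
-29/J(-19) + C(-61, -61)/(-456) = -29*(-152/(-15 - 19)) - 6/(-21 + 112*(-61))/(-456) = -29/((⅛)*(-1/19)*(-34)) - 6/(-21 - 6832)*(-1/456) = -29/17/76 - 6/(-6853)*(-1/456) = -29*76/17 - 6*(-1/6853)*(-1/456) = -2204/17 + (6/6853)*(-1/456) = -2204/17 - 1/520828 = -1147904929/8854076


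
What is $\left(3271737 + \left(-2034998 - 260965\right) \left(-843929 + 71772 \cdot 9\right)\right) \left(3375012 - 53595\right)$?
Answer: $1509784382477697480$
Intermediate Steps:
$\left(3271737 + \left(-2034998 - 260965\right) \left(-843929 + 71772 \cdot 9\right)\right) \left(3375012 - 53595\right) = \left(3271737 - 2295963 \left(-843929 + 645948\right)\right) 3321417 = \left(3271737 - -454557050703\right) 3321417 = \left(3271737 + 454557050703\right) 3321417 = 454560322440 \cdot 3321417 = 1509784382477697480$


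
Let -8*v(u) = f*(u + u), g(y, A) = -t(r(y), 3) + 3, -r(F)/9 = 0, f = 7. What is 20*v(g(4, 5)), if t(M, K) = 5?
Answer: 70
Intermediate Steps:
r(F) = 0 (r(F) = -9*0 = 0)
g(y, A) = -2 (g(y, A) = -1*5 + 3 = -5 + 3 = -2)
v(u) = -7*u/4 (v(u) = -7*(u + u)/8 = -7*2*u/8 = -7*u/4)
20*v(g(4, 5)) = 20*(-7/4*(-2)) = 20*(7/2) = 70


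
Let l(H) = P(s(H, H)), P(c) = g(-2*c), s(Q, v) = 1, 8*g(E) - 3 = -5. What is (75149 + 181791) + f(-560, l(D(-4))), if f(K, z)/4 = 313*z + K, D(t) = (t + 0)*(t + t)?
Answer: 254387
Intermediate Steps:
g(E) = -1/4 (g(E) = 3/8 + (1/8)*(-5) = 3/8 - 5/8 = -1/4)
D(t) = 2*t**2 (D(t) = t*(2*t) = 2*t**2)
P(c) = -1/4
l(H) = -1/4
f(K, z) = 4*K + 1252*z (f(K, z) = 4*(313*z + K) = 4*(K + 313*z) = 4*K + 1252*z)
(75149 + 181791) + f(-560, l(D(-4))) = (75149 + 181791) + (4*(-560) + 1252*(-1/4)) = 256940 + (-2240 - 313) = 256940 - 2553 = 254387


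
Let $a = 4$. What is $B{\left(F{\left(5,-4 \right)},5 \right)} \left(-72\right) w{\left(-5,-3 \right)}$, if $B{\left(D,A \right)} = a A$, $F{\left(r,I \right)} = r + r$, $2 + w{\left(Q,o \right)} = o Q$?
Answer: $-18720$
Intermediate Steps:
$w{\left(Q,o \right)} = -2 + Q o$ ($w{\left(Q,o \right)} = -2 + o Q = -2 + Q o$)
$F{\left(r,I \right)} = 2 r$
$B{\left(D,A \right)} = 4 A$
$B{\left(F{\left(5,-4 \right)},5 \right)} \left(-72\right) w{\left(-5,-3 \right)} = 4 \cdot 5 \left(-72\right) \left(-2 - -15\right) = 20 \left(-72\right) \left(-2 + 15\right) = \left(-1440\right) 13 = -18720$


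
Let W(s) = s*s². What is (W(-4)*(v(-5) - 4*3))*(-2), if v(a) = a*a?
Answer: 1664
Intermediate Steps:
v(a) = a²
W(s) = s³
(W(-4)*(v(-5) - 4*3))*(-2) = ((-4)³*((-5)² - 4*3))*(-2) = -64*(25 - 12)*(-2) = -64*13*(-2) = -832*(-2) = 1664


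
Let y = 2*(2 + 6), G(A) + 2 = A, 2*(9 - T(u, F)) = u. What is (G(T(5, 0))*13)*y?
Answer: 936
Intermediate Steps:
T(u, F) = 9 - u/2
G(A) = -2 + A
y = 16 (y = 2*8 = 16)
(G(T(5, 0))*13)*y = ((-2 + (9 - ½*5))*13)*16 = ((-2 + (9 - 5/2))*13)*16 = ((-2 + 13/2)*13)*16 = ((9/2)*13)*16 = (117/2)*16 = 936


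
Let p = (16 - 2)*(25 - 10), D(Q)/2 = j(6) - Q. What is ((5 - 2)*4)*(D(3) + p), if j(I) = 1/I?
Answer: 2452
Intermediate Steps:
D(Q) = ⅓ - 2*Q (D(Q) = 2*(1/6 - Q) = 2*(⅙ - Q) = ⅓ - 2*Q)
p = 210 (p = 14*15 = 210)
((5 - 2)*4)*(D(3) + p) = ((5 - 2)*4)*((⅓ - 2*3) + 210) = (3*4)*((⅓ - 6) + 210) = 12*(-17/3 + 210) = 12*(613/3) = 2452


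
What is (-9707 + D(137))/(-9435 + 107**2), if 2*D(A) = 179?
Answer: -19235/4028 ≈ -4.7753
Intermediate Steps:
D(A) = 179/2 (D(A) = (1/2)*179 = 179/2)
(-9707 + D(137))/(-9435 + 107**2) = (-9707 + 179/2)/(-9435 + 107**2) = -19235/(2*(-9435 + 11449)) = -19235/2/2014 = -19235/2*1/2014 = -19235/4028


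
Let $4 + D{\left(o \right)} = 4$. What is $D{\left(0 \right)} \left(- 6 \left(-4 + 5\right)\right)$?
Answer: $0$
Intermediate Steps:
$D{\left(o \right)} = 0$ ($D{\left(o \right)} = -4 + 4 = 0$)
$D{\left(0 \right)} \left(- 6 \left(-4 + 5\right)\right) = 0 \left(- 6 \left(-4 + 5\right)\right) = 0 \left(\left(-6\right) 1\right) = 0 \left(-6\right) = 0$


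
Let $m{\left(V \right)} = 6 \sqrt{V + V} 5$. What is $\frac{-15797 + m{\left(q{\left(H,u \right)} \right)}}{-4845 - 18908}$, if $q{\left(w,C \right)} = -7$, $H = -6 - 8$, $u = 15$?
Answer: $\frac{15797}{23753} - \frac{30 i \sqrt{14}}{23753} \approx 0.66505 - 0.0047257 i$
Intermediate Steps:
$H = -14$ ($H = -6 - 8 = -14$)
$m{\left(V \right)} = 30 \sqrt{2} \sqrt{V}$ ($m{\left(V \right)} = 6 \sqrt{2 V} 5 = 6 \sqrt{2} \sqrt{V} 5 = 30 \sqrt{2} \sqrt{V}$)
$\frac{-15797 + m{\left(q{\left(H,u \right)} \right)}}{-4845 - 18908} = \frac{-15797 + 30 \sqrt{2} \sqrt{-7}}{-4845 - 18908} = \frac{-15797 + 30 \sqrt{2} i \sqrt{7}}{-23753} = \left(-15797 + 30 i \sqrt{14}\right) \left(- \frac{1}{23753}\right) = \frac{15797}{23753} - \frac{30 i \sqrt{14}}{23753}$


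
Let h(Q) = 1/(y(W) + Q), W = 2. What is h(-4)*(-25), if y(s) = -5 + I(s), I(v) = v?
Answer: 25/7 ≈ 3.5714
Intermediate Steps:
y(s) = -5 + s
h(Q) = 1/(-3 + Q) (h(Q) = 1/((-5 + 2) + Q) = 1/(-3 + Q))
h(-4)*(-25) = -25/(-3 - 4) = -25/(-7) = -⅐*(-25) = 25/7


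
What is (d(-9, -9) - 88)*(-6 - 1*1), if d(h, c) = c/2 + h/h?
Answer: 1281/2 ≈ 640.50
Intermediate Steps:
d(h, c) = 1 + c/2 (d(h, c) = c*(1/2) + 1 = c/2 + 1 = 1 + c/2)
(d(-9, -9) - 88)*(-6 - 1*1) = ((1 + (1/2)*(-9)) - 88)*(-6 - 1*1) = ((1 - 9/2) - 88)*(-6 - 1) = (-7/2 - 88)*(-7) = -183/2*(-7) = 1281/2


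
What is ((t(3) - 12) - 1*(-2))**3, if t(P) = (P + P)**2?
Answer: 17576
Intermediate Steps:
t(P) = 4*P**2 (t(P) = (2*P)**2 = 4*P**2)
((t(3) - 12) - 1*(-2))**3 = ((4*3**2 - 12) - 1*(-2))**3 = ((4*9 - 12) + 2)**3 = ((36 - 12) + 2)**3 = (24 + 2)**3 = 26**3 = 17576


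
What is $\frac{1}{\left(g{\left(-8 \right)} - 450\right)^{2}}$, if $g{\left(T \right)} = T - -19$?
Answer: $\frac{1}{192721} \approx 5.1888 \cdot 10^{-6}$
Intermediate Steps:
$g{\left(T \right)} = 19 + T$ ($g{\left(T \right)} = T + 19 = 19 + T$)
$\frac{1}{\left(g{\left(-8 \right)} - 450\right)^{2}} = \frac{1}{\left(\left(19 - 8\right) - 450\right)^{2}} = \frac{1}{\left(11 - 450\right)^{2}} = \frac{1}{\left(-439\right)^{2}} = \frac{1}{192721}$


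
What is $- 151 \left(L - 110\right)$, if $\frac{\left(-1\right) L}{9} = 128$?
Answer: $190562$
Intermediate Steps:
$L = -1152$ ($L = \left(-9\right) 128 = -1152$)
$- 151 \left(L - 110\right) = - 151 \left(-1152 - 110\right) = \left(-151\right) \left(-1262\right) = 190562$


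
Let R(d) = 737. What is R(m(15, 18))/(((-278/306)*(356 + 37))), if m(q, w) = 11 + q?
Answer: -37587/18209 ≈ -2.0642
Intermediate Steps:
R(m(15, 18))/(((-278/306)*(356 + 37))) = 737/(((-278/306)*(356 + 37))) = 737/((-278*1/306*393)) = 737/((-139/153*393)) = 737/(-18209/51) = 737*(-51/18209) = -37587/18209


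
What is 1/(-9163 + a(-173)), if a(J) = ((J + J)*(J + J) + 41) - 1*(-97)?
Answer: 1/110691 ≈ 9.0342e-6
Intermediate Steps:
a(J) = 138 + 4*J**2 (a(J) = ((2*J)*(2*J) + 41) + 97 = (4*J**2 + 41) + 97 = (41 + 4*J**2) + 97 = 138 + 4*J**2)
1/(-9163 + a(-173)) = 1/(-9163 + (138 + 4*(-173)**2)) = 1/(-9163 + (138 + 4*29929)) = 1/(-9163 + (138 + 119716)) = 1/(-9163 + 119854) = 1/110691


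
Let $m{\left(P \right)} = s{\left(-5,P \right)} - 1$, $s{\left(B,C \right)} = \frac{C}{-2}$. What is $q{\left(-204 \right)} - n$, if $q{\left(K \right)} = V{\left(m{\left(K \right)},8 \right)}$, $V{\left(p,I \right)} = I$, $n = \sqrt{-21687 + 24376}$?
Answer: $8 - \sqrt{2689} \approx -43.856$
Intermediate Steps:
$s{\left(B,C \right)} = - \frac{C}{2}$ ($s{\left(B,C \right)} = C \left(- \frac{1}{2}\right) = - \frac{C}{2}$)
$n = \sqrt{2689} \approx 51.856$
$m{\left(P \right)} = -1 - \frac{P}{2}$ ($m{\left(P \right)} = - \frac{P}{2} - 1 = -1 - \frac{P}{2}$)
$q{\left(K \right)} = 8$
$q{\left(-204 \right)} - n = 8 - \sqrt{2689}$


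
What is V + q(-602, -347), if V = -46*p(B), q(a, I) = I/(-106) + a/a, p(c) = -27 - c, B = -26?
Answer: 5329/106 ≈ 50.274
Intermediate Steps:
q(a, I) = 1 - I/106 (q(a, I) = I*(-1/106) + 1 = -I/106 + 1 = 1 - I/106)
V = 46 (V = -46*(-27 - 1*(-26)) = -46*(-27 + 26) = -46*(-1) = 46)
V + q(-602, -347) = 46 + (1 - 1/106*(-347)) = 46 + (1 + 347/106) = 46 + 453/106 = 5329/106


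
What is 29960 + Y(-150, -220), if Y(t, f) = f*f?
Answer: 78360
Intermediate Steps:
Y(t, f) = f²
29960 + Y(-150, -220) = 29960 + (-220)² = 29960 + 48400 = 78360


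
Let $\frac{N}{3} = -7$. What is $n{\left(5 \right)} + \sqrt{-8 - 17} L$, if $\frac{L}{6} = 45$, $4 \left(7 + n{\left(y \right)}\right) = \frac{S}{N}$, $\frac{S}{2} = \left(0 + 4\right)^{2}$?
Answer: $- \frac{155}{21} + 1350 i \approx -7.381 + 1350.0 i$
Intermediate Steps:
$N = -21$ ($N = 3 \left(-7\right) = -21$)
$S = 32$ ($S = 2 \left(0 + 4\right)^{2} = 2 \cdot 4^{2} = 2 \cdot 16 = 32$)
$n{\left(y \right)} = - \frac{155}{21}$ ($n{\left(y \right)} = -7 + \frac{32 \frac{1}{-21}}{4} = -7 + \frac{32 \left(- \frac{1}{21}\right)}{4} = -7 + \frac{1}{4} \left(- \frac{32}{21}\right) = -7 - \frac{8}{21} = - \frac{155}{21}$)
$L = 270$ ($L = 6 \cdot 45 = 270$)
$n{\left(5 \right)} + \sqrt{-8 - 17} L = - \frac{155}{21} + \sqrt{-8 - 17} \cdot 270 = - \frac{155}{21} + \sqrt{-25} \cdot 270 = - \frac{155}{21} + 5 i 270 = - \frac{155}{21} + 1350 i$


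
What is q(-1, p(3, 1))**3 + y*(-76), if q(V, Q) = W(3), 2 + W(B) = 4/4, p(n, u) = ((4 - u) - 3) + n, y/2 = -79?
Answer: 12007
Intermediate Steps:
y = -158 (y = 2*(-79) = -158)
p(n, u) = 1 + n - u (p(n, u) = (1 - u) + n = 1 + n - u)
W(B) = -1 (W(B) = -2 + 4/4 = -2 + 4*(1/4) = -2 + 1 = -1)
q(V, Q) = -1
q(-1, p(3, 1))**3 + y*(-76) = (-1)**3 - 158*(-76) = -1 + 12008 = 12007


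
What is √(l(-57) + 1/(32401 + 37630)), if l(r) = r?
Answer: I*√279547364746/70031 ≈ 7.5498*I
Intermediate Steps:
√(l(-57) + 1/(32401 + 37630)) = √(-57 + 1/(32401 + 37630)) = √(-57 + 1/70031) = √(-3991766/70031) = I*√279547364746/70031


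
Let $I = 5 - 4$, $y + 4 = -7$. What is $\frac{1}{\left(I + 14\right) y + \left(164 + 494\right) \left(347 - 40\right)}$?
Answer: $\frac{1}{201841} \approx 4.9544 \cdot 10^{-6}$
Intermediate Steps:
$y = -11$ ($y = -4 - 7 = -11$)
$I = 1$ ($I = 5 - 4 = 1$)
$\frac{1}{\left(I + 14\right) y + \left(164 + 494\right) \left(347 - 40\right)} = \frac{1}{\left(1 + 14\right) \left(-11\right) + \left(164 + 494\right) \left(347 - 40\right)} = \frac{1}{15 \left(-11\right) + 658 \cdot 307} = \frac{1}{-165 + 202006} = \frac{1}{201841}$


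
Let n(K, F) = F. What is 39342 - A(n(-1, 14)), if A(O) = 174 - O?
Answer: 39182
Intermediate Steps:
39342 - A(n(-1, 14)) = 39342 - (174 - 1*14) = 39342 - (174 - 14) = 39342 - 1*160 = 39342 - 160 = 39182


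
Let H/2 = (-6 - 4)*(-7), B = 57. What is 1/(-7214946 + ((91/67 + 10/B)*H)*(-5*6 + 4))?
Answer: -3819/27575198254 ≈ -1.3849e-7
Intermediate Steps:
H = 140 (H = 2*((-6 - 4)*(-7)) = 2*(-10*(-7)) = 2*70 = 140)
1/(-7214946 + ((91/67 + 10/B)*H)*(-5*6 + 4)) = 1/(-7214946 + ((91/67 + 10/57)*140)*(-5*6 + 4)) = 1/(-7214946 + ((91*(1/67) + 10*(1/57))*140)*(-30 + 4)) = 1/(-7214946 + ((91/67 + 10/57)*140)*(-26)) = 1/(-7214946 + ((5857/3819)*140)*(-26)) = 1/(-7214946 + (819980/3819)*(-26)) = 1/(-7214946 - 21319480/3819) = 1/(-27575198254/3819) = -3819/27575198254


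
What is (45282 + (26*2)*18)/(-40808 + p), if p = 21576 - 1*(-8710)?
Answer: -23109/5261 ≈ -4.3925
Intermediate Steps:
p = 30286 (p = 21576 + 8710 = 30286)
(45282 + (26*2)*18)/(-40808 + p) = (45282 + (26*2)*18)/(-40808 + 30286) = (45282 + 52*18)/(-10522) = (45282 + 936)*(-1/10522) = 46218*(-1/10522) = -23109/5261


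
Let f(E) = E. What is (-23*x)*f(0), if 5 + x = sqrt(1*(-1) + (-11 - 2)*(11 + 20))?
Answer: 0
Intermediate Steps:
x = -5 + 2*I*sqrt(101) (x = -5 + sqrt(1*(-1) + (-11 - 2)*(11 + 20)) = -5 + sqrt(-1 - 13*31) = -5 + sqrt(-1 - 403) = -5 + sqrt(-404) = -5 + 2*I*sqrt(101) ≈ -5.0 + 20.1*I)
(-23*x)*f(0) = -23*(-5 + 2*I*sqrt(101))*0 = (115 - 46*I*sqrt(101))*0 = 0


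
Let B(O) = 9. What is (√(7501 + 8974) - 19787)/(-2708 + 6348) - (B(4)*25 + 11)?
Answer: -878827/3640 + √659/728 ≈ -241.40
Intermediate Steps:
(√(7501 + 8974) - 19787)/(-2708 + 6348) - (B(4)*25 + 11) = (√(7501 + 8974) - 19787)/(-2708 + 6348) - (9*25 + 11) = (√16475 - 19787)/3640 - (225 + 11) = (5*√659 - 19787)*(1/3640) - 1*236 = (-19787 + 5*√659)*(1/3640) - 236 = (-19787/3640 + √659/728) - 236 = -878827/3640 + √659/728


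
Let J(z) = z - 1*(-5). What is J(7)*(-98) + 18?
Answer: -1158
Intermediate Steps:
J(z) = 5 + z (J(z) = z + 5 = 5 + z)
J(7)*(-98) + 18 = (5 + 7)*(-98) + 18 = 12*(-98) + 18 = -1176 + 18 = -1158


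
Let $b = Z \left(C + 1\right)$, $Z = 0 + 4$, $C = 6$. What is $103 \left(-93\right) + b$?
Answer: $-9551$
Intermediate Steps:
$Z = 4$
$b = 28$ ($b = 4 \left(6 + 1\right) = 4 \cdot 7 = 28$)
$103 \left(-93\right) + b = 103 \left(-93\right) + 28 = -9579 + 28 = -9551$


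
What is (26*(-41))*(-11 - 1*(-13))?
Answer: -2132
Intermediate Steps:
(26*(-41))*(-11 - 1*(-13)) = -1066*(-11 + 13) = -1066*2 = -2132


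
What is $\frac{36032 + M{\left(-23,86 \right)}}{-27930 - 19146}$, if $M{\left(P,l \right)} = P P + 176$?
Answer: $- \frac{36737}{47076} \approx -0.78038$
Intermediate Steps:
$M{\left(P,l \right)} = 176 + P^{2}$ ($M{\left(P,l \right)} = P^{2} + 176 = 176 + P^{2}$)
$\frac{36032 + M{\left(-23,86 \right)}}{-27930 - 19146} = \frac{36032 + \left(176 + \left(-23\right)^{2}\right)}{-27930 - 19146} = \frac{36032 + \left(176 + 529\right)}{-47076} = \left(36032 + 705\right) \left(- \frac{1}{47076}\right) = 36737 \left(- \frac{1}{47076}\right) = - \frac{36737}{47076}$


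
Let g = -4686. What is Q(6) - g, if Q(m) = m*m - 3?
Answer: 4719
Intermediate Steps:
Q(m) = -3 + m² (Q(m) = m² - 3 = -3 + m²)
Q(6) - g = (-3 + 6²) - 1*(-4686) = (-3 + 36) + 4686 = 33 + 4686 = 4719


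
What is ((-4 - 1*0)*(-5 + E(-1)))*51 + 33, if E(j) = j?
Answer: 1257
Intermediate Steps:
((-4 - 1*0)*(-5 + E(-1)))*51 + 33 = ((-4 - 1*0)*(-5 - 1))*51 + 33 = ((-4 + 0)*(-6))*51 + 33 = -4*(-6)*51 + 33 = 24*51 + 33 = 1224 + 33 = 1257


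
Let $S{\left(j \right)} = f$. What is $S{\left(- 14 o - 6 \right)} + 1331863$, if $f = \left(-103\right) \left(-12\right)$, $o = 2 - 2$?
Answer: $1333099$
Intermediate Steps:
$o = 0$
$f = 1236$
$S{\left(j \right)} = 1236$
$S{\left(- 14 o - 6 \right)} + 1331863 = 1236 + 1331863 = 1333099$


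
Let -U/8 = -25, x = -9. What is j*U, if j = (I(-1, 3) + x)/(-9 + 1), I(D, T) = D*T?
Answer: 300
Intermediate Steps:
U = 200 (U = -8*(-25) = 200)
j = 3/2 (j = (-1*3 - 9)/(-9 + 1) = (-3 - 9)/(-8) = -12*(-1/8) = 3/2 ≈ 1.5000)
j*U = (3/2)*200 = 300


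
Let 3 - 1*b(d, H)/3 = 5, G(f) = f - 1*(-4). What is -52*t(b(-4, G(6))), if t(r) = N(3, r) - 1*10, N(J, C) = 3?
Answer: 364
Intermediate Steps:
G(f) = 4 + f (G(f) = f + 4 = 4 + f)
b(d, H) = -6 (b(d, H) = 9 - 3*5 = 9 - 15 = -6)
t(r) = -7 (t(r) = 3 - 1*10 = 3 - 10 = -7)
-52*t(b(-4, G(6))) = -52*(-7) = 364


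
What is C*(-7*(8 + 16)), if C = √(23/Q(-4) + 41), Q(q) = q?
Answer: -84*√141 ≈ -997.44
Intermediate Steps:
C = √141/2 (C = √(23/(-4) + 41) = √(23*(-¼) + 41) = √(-23/4 + 41) = √(141/4) = √141/2 ≈ 5.9372)
C*(-7*(8 + 16)) = (√141/2)*(-7*(8 + 16)) = (√141/2)*(-7*24) = (√141/2)*(-168) = -84*√141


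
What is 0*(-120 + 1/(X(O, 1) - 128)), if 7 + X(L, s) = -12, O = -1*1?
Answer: 0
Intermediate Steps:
O = -1
X(L, s) = -19 (X(L, s) = -7 - 12 = -19)
0*(-120 + 1/(X(O, 1) - 128)) = 0*(-120 + 1/(-19 - 128)) = 0*(-120 + 1/(-147)) = 0*(-120 - 1/147) = 0*(-17641/147) = 0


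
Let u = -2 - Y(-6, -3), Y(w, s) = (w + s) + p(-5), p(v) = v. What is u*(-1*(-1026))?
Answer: 12312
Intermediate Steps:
Y(w, s) = -5 + s + w (Y(w, s) = (w + s) - 5 = (s + w) - 5 = -5 + s + w)
u = 12 (u = -2 - (-5 - 3 - 6) = -2 - 1*(-14) = -2 + 14 = 12)
u*(-1*(-1026)) = 12*(-1*(-1026)) = 12*1026 = 12312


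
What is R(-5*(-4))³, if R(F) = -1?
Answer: -1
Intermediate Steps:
R(-5*(-4))³ = (-1)³ = -1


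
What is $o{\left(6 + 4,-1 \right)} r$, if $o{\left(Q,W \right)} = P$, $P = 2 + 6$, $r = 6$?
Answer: $48$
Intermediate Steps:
$P = 8$
$o{\left(Q,W \right)} = 8$
$o{\left(6 + 4,-1 \right)} r = 8 \cdot 6 = 48$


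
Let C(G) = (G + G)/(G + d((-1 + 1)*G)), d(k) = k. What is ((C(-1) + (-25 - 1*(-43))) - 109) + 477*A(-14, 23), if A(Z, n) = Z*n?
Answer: -153683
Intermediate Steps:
C(G) = 2 (C(G) = (G + G)/(G + (-1 + 1)*G) = (2*G)/(G + 0*G) = (2*G)/(G + 0) = (2*G)/G = 2)
((C(-1) + (-25 - 1*(-43))) - 109) + 477*A(-14, 23) = ((2 + (-25 - 1*(-43))) - 109) + 477*(-14*23) = ((2 + (-25 + 43)) - 109) + 477*(-322) = ((2 + 18) - 109) - 153594 = (20 - 109) - 153594 = -89 - 153594 = -153683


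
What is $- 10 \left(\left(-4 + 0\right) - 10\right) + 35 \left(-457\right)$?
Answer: $-15855$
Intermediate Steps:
$- 10 \left(\left(-4 + 0\right) - 10\right) + 35 \left(-457\right) = - 10 \left(-4 - 10\right) - 15995 = \left(-10\right) \left(-14\right) - 15995 = 140 - 15995 = -15855$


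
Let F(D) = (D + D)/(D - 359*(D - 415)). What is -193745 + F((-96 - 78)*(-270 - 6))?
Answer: -3302113734263/17043607 ≈ -1.9375e+5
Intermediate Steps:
F(D) = 2*D/(148985 - 358*D) (F(D) = (2*D)/(D - 359*(-415 + D)) = (2*D)/(D + (148985 - 359*D)) = (2*D)/(148985 - 358*D) = 2*D/(148985 - 358*D))
-193745 + F((-96 - 78)*(-270 - 6)) = -193745 - 2*(-96 - 78)*(-270 - 6)/(-148985 + 358*((-96 - 78)*(-270 - 6))) = -193745 - 2*(-174*(-276))/(-148985 + 358*(-174*(-276))) = -193745 - 2*48024/(-148985 + 358*48024) = -193745 - 2*48024/(-148985 + 17192592) = -193745 - 2*48024/17043607 = -193745 - 2*48024*1/17043607 = -193745 - 96048/17043607 = -3302113734263/17043607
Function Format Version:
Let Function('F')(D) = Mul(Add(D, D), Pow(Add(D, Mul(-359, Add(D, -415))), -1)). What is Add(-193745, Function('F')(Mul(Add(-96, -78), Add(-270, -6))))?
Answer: Rational(-3302113734263, 17043607) ≈ -1.9375e+5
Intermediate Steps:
Function('F')(D) = Mul(2, D, Pow(Add(148985, Mul(-358, D)), -1)) (Function('F')(D) = Mul(Mul(2, D), Pow(Add(D, Mul(-359, Add(-415, D))), -1)) = Mul(Mul(2, D), Pow(Add(D, Add(148985, Mul(-359, D))), -1)) = Mul(Mul(2, D), Pow(Add(148985, Mul(-358, D)), -1)) = Mul(2, D, Pow(Add(148985, Mul(-358, D)), -1)))
Add(-193745, Function('F')(Mul(Add(-96, -78), Add(-270, -6)))) = Add(-193745, Mul(-2, Mul(Add(-96, -78), Add(-270, -6)), Pow(Add(-148985, Mul(358, Mul(Add(-96, -78), Add(-270, -6)))), -1))) = Add(-193745, Mul(-2, Mul(-174, -276), Pow(Add(-148985, Mul(358, Mul(-174, -276))), -1))) = Add(-193745, Mul(-2, 48024, Pow(Add(-148985, Mul(358, 48024)), -1))) = Add(-193745, Mul(-2, 48024, Pow(Add(-148985, 17192592), -1))) = Add(-193745, Mul(-2, 48024, Pow(17043607, -1))) = Add(-193745, Mul(-2, 48024, Rational(1, 17043607))) = Add(-193745, Rational(-96048, 17043607)) = Rational(-3302113734263, 17043607)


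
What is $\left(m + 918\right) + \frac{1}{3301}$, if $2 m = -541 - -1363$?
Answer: $\frac{4387030}{3301} \approx 1329.0$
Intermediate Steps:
$m = 411$ ($m = \frac{-541 - -1363}{2} = \frac{-541 + 1363}{2} = \frac{1}{2} \cdot 822 = 411$)
$\left(m + 918\right) + \frac{1}{3301} = \left(411 + 918\right) + \frac{1}{3301} = 1329 + \frac{1}{3301} = \frac{4387030}{3301}$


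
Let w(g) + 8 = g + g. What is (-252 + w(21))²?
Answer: 47524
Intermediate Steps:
w(g) = -8 + 2*g (w(g) = -8 + (g + g) = -8 + 2*g)
(-252 + w(21))² = (-252 + (-8 + 2*21))² = (-252 + (-8 + 42))² = (-252 + 34)² = (-218)² = 47524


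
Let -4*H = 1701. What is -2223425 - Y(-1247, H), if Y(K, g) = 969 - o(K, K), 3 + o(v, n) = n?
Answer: -2225644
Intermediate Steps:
H = -1701/4 (H = -¼*1701 = -1701/4 ≈ -425.25)
o(v, n) = -3 + n
Y(K, g) = 972 - K (Y(K, g) = 969 - (-3 + K) = 969 + (3 - K) = 972 - K)
-2223425 - Y(-1247, H) = -2223425 - (972 - 1*(-1247)) = -2223425 - (972 + 1247) = -2223425 - 1*2219 = -2223425 - 2219 = -2225644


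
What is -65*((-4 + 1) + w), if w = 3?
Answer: 0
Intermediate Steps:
-65*((-4 + 1) + w) = -65*((-4 + 1) + 3) = -65*(-3 + 3) = -65*0 = 0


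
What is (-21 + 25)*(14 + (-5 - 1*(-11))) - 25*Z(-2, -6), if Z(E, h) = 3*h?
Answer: 530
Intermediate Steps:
(-21 + 25)*(14 + (-5 - 1*(-11))) - 25*Z(-2, -6) = (-21 + 25)*(14 + (-5 - 1*(-11))) - 75*(-6) = 4*(14 + (-5 + 11)) - 25*(-18) = 4*(14 + 6) + 450 = 4*20 + 450 = 80 + 450 = 530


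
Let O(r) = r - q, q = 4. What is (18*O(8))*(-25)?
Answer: -1800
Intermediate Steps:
O(r) = -4 + r (O(r) = r - 1*4 = r - 4 = -4 + r)
(18*O(8))*(-25) = (18*(-4 + 8))*(-25) = (18*4)*(-25) = 72*(-25) = -1800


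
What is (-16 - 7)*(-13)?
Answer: 299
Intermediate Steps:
(-16 - 7)*(-13) = -23*(-13) = 299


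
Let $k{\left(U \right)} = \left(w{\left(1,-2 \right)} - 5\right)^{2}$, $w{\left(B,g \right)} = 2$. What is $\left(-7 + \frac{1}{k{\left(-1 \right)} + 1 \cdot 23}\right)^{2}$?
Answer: $\frac{49729}{1024} \approx 48.563$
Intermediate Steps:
$k{\left(U \right)} = 9$ ($k{\left(U \right)} = \left(2 - 5\right)^{2} = \left(-3\right)^{2} = 9$)
$\left(-7 + \frac{1}{k{\left(-1 \right)} + 1 \cdot 23}\right)^{2} = \left(-7 + \frac{1}{9 + 1 \cdot 23}\right)^{2} = \left(-7 + \frac{1}{9 + 23}\right)^{2} = \left(-7 + \frac{1}{32}\right)^{2} = \left(- \frac{223}{32}\right)^{2} = \frac{49729}{1024}$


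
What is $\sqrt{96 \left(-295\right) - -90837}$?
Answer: $\sqrt{62517} \approx 250.03$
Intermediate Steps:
$\sqrt{96 \left(-295\right) - -90837} = \sqrt{-28320 + 90837} = \sqrt{62517}$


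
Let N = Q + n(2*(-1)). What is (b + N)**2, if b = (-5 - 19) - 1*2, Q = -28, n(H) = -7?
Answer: 3721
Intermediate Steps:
b = -26 (b = -24 - 2 = -26)
N = -35 (N = -28 - 7 = -35)
(b + N)**2 = (-26 - 35)**2 = (-61)**2 = 3721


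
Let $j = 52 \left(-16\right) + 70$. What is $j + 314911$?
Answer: $314149$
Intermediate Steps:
$j = -762$ ($j = -832 + 70 = -762$)
$j + 314911 = -762 + 314911 = 314149$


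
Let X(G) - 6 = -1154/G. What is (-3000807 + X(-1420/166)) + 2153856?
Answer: -300617584/355 ≈ -8.4681e+5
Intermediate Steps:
X(G) = 6 - 1154/G
(-3000807 + X(-1420/166)) + 2153856 = (-3000807 + (6 - 1154/((-1420/166)))) + 2153856 = (-3000807 + (6 - 1154/((-1420*1/166)))) + 2153856 = (-3000807 + (6 - 1154/(-710/83))) + 2153856 = (-3000807 + (6 - 1154*(-83/710))) + 2153856 = (-3000807 + (6 + 47891/355)) + 2153856 = (-3000807 + 50021/355) + 2153856 = -1065236464/355 + 2153856 = -300617584/355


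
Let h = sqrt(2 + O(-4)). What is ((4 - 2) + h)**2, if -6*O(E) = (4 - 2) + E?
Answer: (6 + sqrt(21))**2/9 ≈ 12.443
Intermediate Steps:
O(E) = -1/3 - E/6 (O(E) = -((4 - 2) + E)/6 = -(2 + E)/6 = -1/3 - E/6)
h = sqrt(21)/3 (h = sqrt(2 + (-1/3 - 1/6*(-4))) = sqrt(2 + (-1/3 + 2/3)) = sqrt(2 + 1/3) = sqrt(7/3) = sqrt(21)/3 ≈ 1.5275)
((4 - 2) + h)**2 = ((4 - 2) + sqrt(21)/3)**2 = (2 + sqrt(21)/3)**2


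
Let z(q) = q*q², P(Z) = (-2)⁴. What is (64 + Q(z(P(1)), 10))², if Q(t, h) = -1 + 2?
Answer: 4225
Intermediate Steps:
P(Z) = 16
z(q) = q³
Q(t, h) = 1
(64 + Q(z(P(1)), 10))² = (64 + 1)² = 65² = 4225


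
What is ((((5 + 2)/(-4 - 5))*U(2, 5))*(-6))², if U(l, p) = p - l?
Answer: 196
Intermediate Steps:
((((5 + 2)/(-4 - 5))*U(2, 5))*(-6))² = ((((5 + 2)/(-4 - 5))*(5 - 1*2))*(-6))² = (((7/(-9))*(5 - 2))*(-6))² = (((7*(-⅑))*3)*(-6))² = (-7/9*3*(-6))² = (-7/3*(-6))² = 14² = 196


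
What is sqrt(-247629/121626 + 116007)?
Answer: sqrt(190671995742042)/40542 ≈ 340.60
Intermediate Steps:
sqrt(-247629/121626 + 116007) = sqrt(-247629*1/121626 + 116007) = sqrt(-82543/40542 + 116007) = sqrt(4703073251/40542) = sqrt(190671995742042)/40542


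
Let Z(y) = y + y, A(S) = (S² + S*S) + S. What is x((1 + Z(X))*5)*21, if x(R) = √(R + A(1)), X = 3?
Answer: 21*√38 ≈ 129.45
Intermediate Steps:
A(S) = S + 2*S² (A(S) = (S² + S²) + S = 2*S² + S = S + 2*S²)
Z(y) = 2*y
x(R) = √(3 + R) (x(R) = √(R + 1*(1 + 2*1)) = √(R + 1*(1 + 2)) = √(R + 1*3) = √(R + 3) = √(3 + R))
x((1 + Z(X))*5)*21 = √(3 + (1 + 2*3)*5)*21 = √(3 + (1 + 6)*5)*21 = √(3 + 7*5)*21 = √(3 + 35)*21 = √38*21 = 21*√38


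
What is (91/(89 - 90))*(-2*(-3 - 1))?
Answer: -728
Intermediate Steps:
(91/(89 - 90))*(-2*(-3 - 1)) = (91/(-1))*(-2*(-4)) = -1*91*8 = -91*8 = -728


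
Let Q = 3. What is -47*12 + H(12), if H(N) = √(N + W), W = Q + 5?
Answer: -564 + 2*√5 ≈ -559.53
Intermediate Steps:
W = 8 (W = 3 + 5 = 8)
H(N) = √(8 + N) (H(N) = √(N + 8) = √(8 + N))
-47*12 + H(12) = -47*12 + √(8 + 12) = -564 + √20 = -564 + 2*√5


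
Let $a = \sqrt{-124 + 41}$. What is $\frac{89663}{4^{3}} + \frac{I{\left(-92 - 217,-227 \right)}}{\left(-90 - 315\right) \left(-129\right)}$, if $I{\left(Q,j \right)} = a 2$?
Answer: $\frac{89663}{64} + \frac{2 i \sqrt{83}}{52245} \approx 1401.0 + 0.00034876 i$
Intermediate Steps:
$a = i \sqrt{83}$ ($a = \sqrt{-83} = i \sqrt{83} \approx 9.1104 i$)
$I{\left(Q,j \right)} = 2 i \sqrt{83}$ ($I{\left(Q,j \right)} = i \sqrt{83} \cdot 2 = 2 i \sqrt{83}$)
$\frac{89663}{4^{3}} + \frac{I{\left(-92 - 217,-227 \right)}}{\left(-90 - 315\right) \left(-129\right)} = \frac{89663}{4^{3}} + \frac{2 i \sqrt{83}}{\left(-90 - 315\right) \left(-129\right)} = \frac{89663}{64} + \frac{2 i \sqrt{83}}{\left(-405\right) \left(-129\right)} = 89663 \cdot \frac{1}{64} + \frac{2 i \sqrt{83}}{52245} = \frac{89663}{64} + 2 i \sqrt{83} \cdot \frac{1}{52245} = \frac{89663}{64} + \frac{2 i \sqrt{83}}{52245}$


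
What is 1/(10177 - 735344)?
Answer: -1/725167 ≈ -1.3790e-6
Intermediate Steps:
1/(10177 - 735344) = 1/(-725167) = -1/725167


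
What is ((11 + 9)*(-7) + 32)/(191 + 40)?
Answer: -36/77 ≈ -0.46753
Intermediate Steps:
((11 + 9)*(-7) + 32)/(191 + 40) = (20*(-7) + 32)/231 = (-140 + 32)*(1/231) = -108*1/231 = -36/77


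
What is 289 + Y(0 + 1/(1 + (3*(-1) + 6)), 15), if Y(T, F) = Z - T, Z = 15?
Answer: 1215/4 ≈ 303.75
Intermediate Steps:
Y(T, F) = 15 - T
289 + Y(0 + 1/(1 + (3*(-1) + 6)), 15) = 289 + (15 - (0 + 1/(1 + (3*(-1) + 6)))) = 289 + (15 - (0 + 1/(1 + (-3 + 6)))) = 289 + (15 - (0 + 1/(1 + 3))) = 289 + (15 - (0 + 1/4)) = 289 + (15 - (0 + ¼)) = 289 + (15 - 1*¼) = 289 + (15 - ¼) = 289 + 59/4 = 1215/4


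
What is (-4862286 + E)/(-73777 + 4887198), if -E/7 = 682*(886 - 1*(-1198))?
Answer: -14811302/4813421 ≈ -3.0771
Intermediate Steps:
E = -9949016 (E = -4774*(886 - 1*(-1198)) = -4774*(886 + 1198) = -4774*2084 = -7*1421288 = -9949016)
(-4862286 + E)/(-73777 + 4887198) = (-4862286 - 9949016)/(-73777 + 4887198) = -14811302/4813421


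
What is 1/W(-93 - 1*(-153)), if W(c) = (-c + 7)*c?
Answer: -1/3180 ≈ -0.00031447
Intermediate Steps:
W(c) = c*(7 - c) (W(c) = (7 - c)*c = c*(7 - c))
1/W(-93 - 1*(-153)) = 1/((-93 - 1*(-153))*(7 - (-93 - 1*(-153)))) = 1/((-93 + 153)*(7 - (-93 + 153))) = 1/(60*(7 - 1*60)) = 1/(60*(7 - 60)) = 1/(60*(-53)) = 1/(-3180) = -1/3180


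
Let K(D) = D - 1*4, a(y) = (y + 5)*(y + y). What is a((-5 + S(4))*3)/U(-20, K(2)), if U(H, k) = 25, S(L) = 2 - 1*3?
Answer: 468/25 ≈ 18.720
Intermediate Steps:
S(L) = -1 (S(L) = 2 - 3 = -1)
a(y) = 2*y*(5 + y) (a(y) = (5 + y)*(2*y) = 2*y*(5 + y))
K(D) = -4 + D (K(D) = D - 4 = -4 + D)
a((-5 + S(4))*3)/U(-20, K(2)) = (2*((-5 - 1)*3)*(5 + (-5 - 1)*3))/25 = (2*(-6*3)*(5 - 6*3))*(1/25) = (2*(-18)*(5 - 18))*(1/25) = (2*(-18)*(-13))*(1/25) = 468*(1/25) = 468/25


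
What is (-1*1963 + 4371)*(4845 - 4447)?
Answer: 958384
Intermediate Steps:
(-1*1963 + 4371)*(4845 - 4447) = (-1963 + 4371)*398 = 2408*398 = 958384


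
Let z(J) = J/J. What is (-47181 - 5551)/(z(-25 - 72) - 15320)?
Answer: 52732/15319 ≈ 3.4423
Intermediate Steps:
z(J) = 1
(-47181 - 5551)/(z(-25 - 72) - 15320) = (-47181 - 5551)/(1 - 15320) = -52732/(-15319) = -52732*(-1/15319) = 52732/15319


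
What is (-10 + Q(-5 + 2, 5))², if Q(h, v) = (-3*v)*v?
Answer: 7225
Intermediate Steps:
Q(h, v) = -3*v²
(-10 + Q(-5 + 2, 5))² = (-10 - 3*5²)² = (-10 - 3*25)² = (-10 - 75)² = (-85)² = 7225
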